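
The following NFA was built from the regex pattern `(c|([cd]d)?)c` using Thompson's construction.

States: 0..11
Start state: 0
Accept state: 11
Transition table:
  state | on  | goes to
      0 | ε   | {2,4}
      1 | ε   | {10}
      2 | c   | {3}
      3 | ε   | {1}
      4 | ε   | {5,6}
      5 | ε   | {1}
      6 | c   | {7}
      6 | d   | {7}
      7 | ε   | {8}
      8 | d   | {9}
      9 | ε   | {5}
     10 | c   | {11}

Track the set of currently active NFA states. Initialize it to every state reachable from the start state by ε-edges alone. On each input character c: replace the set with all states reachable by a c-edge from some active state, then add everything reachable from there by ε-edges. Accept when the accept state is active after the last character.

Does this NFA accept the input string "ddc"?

start: ε-closure({0}) = {0,1,2,4,5,6,10}
'd' @ 1: {7,8}
'd' @ 2: {1,5,9,10}
'c' @ 3: {11}  (accept∈set)
final: {11}; accept 11 in set

Answer: ACCEPT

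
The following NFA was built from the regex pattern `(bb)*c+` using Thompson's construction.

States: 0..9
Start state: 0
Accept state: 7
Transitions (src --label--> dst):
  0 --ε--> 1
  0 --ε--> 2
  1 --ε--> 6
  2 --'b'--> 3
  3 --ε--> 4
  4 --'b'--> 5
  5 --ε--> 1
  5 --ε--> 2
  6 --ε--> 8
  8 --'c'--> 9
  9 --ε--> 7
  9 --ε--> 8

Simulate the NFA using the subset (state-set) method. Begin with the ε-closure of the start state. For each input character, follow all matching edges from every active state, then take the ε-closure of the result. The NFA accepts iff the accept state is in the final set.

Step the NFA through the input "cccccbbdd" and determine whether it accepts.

Answer: REJECT

Derivation:
S₀ = ε-closure({0}) = {0,1,2,6,8}
'c' @ 1: {7,8,9}  (accept∈set)
'c' @ 2: {7,8,9}  (accept∈set)
'c' @ 3: {7,8,9}  (accept∈set)
'c' @ 4: {7,8,9}  (accept∈set)
'c' @ 5: {7,8,9}  (accept∈set)
'b' @ 6: {}  — dead — no transitions
rest 'bdd' ignored (set empty)
end set {} — state 7 not in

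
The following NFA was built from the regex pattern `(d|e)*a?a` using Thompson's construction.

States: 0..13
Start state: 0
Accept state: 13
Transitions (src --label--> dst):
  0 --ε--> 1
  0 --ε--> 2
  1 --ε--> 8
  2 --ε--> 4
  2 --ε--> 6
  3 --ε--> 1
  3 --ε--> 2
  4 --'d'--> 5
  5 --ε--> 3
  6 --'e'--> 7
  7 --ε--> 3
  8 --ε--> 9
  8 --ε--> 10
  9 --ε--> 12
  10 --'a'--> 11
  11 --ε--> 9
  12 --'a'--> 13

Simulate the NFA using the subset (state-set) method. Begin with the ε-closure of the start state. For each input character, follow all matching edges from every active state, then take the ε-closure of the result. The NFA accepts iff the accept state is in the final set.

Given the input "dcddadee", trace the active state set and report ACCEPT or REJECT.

initial (ε-close {0}): {0,1,2,4,6,8,9,10,12}
'd' @ 1: {1,2,3,4,5,6,8,9,10,12}
'c' @ 2: {}  — state set empty
rest 'ddadee' ignored (set empty)
final: {}; accept 13 not in set

Answer: REJECT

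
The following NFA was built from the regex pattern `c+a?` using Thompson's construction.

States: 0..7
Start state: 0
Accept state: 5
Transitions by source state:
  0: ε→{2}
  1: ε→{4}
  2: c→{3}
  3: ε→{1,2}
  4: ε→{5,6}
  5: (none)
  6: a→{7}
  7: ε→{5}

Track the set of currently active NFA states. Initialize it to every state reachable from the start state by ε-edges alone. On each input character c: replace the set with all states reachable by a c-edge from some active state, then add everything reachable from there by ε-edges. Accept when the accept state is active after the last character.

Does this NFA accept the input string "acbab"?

Answer: REJECT

Derivation:
start: ε-closure({0}) = {0,2}
'a' @ 1: {}  — no active states
rest 'cbab' ignored (set empty)
final: {}; accept 5 not in set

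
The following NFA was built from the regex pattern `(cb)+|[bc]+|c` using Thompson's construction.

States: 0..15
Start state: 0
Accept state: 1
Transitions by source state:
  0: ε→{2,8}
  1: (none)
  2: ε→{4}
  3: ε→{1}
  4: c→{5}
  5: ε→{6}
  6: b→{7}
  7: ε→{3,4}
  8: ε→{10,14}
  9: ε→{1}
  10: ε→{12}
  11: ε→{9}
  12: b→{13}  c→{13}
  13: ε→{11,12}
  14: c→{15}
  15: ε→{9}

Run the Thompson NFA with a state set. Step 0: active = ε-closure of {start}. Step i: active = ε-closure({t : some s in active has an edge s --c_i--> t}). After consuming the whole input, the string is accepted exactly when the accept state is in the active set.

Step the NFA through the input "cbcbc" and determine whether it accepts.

start: ε-closure({0}) = {0,2,4,8,10,12,14}
'c' @ 1: {1,5,6,9,11,12,13,15}  [accepting]
'b' @ 2: {1,3,4,7,9,11,12,13}  [accepting]
'c' @ 3: {1,5,6,9,11,12,13}  [accepting]
'b' @ 4: {1,3,4,7,9,11,12,13}  [accepting]
'c' @ 5: {1,5,6,9,11,12,13}  [accepting]
end set {1,5,6,9,11,12,13} — state 1 in

Answer: ACCEPT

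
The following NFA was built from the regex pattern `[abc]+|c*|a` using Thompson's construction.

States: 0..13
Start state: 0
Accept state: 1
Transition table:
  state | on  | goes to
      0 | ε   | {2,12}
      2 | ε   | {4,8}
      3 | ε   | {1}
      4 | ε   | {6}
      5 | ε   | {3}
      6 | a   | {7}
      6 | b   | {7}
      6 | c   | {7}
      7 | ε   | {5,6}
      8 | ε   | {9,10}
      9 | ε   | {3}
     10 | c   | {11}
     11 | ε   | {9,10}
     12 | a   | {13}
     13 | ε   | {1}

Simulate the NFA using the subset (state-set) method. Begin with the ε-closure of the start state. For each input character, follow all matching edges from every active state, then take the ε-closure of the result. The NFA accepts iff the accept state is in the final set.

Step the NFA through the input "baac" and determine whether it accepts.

start: ε-closure({0}) = {0,1,2,3,4,6,8,9,10,12}
'b' @ 1: {1,3,5,6,7}  [accepting]
'a' @ 2: {1,3,5,6,7}  [accepting]
'a' @ 3: {1,3,5,6,7}  [accepting]
'c' @ 4: {1,3,5,6,7}  [accepting]
final: {1,3,5,6,7}; accept 1 in set

Answer: ACCEPT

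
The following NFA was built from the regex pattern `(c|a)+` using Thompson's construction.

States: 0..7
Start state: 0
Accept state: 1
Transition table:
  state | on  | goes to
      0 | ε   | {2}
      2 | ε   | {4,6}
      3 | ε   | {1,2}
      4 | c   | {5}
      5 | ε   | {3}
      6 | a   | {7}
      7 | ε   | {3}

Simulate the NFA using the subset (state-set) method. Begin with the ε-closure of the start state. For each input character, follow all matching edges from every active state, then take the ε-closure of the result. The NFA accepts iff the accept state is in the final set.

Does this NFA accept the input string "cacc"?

Answer: ACCEPT

Derivation:
initial (ε-close {0}): {0,2,4,6}
'c' @ 1: {1,2,3,4,5,6}  [accepting]
'a' @ 2: {1,2,3,4,6,7}  [accepting]
'c' @ 3: {1,2,3,4,5,6}  [accepting]
'c' @ 4: {1,2,3,4,5,6}  [accepting]
final: {1,2,3,4,5,6}; accept 1 in set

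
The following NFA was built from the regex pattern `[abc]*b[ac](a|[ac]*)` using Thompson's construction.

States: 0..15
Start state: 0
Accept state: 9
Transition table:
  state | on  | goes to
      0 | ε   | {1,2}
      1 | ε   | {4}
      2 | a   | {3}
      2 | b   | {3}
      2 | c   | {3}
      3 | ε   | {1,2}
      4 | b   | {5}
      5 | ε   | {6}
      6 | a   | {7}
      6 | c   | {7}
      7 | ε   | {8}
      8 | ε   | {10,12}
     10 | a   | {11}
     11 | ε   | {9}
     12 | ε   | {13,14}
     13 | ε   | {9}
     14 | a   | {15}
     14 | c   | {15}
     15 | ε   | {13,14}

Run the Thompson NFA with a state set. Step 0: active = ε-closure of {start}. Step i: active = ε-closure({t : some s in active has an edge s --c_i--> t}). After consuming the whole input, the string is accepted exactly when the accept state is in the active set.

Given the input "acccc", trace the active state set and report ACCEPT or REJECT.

Answer: REJECT

Steps:
start: ε-closure({0}) = {0,1,2,4}
'a' @ 1: {1,2,3,4}
'c' @ 2: {1,2,3,4}
'c' @ 3: {1,2,3,4}
'c' @ 4: {1,2,3,4}
'c' @ 5: {1,2,3,4}
end set {1,2,3,4} — state 9 not in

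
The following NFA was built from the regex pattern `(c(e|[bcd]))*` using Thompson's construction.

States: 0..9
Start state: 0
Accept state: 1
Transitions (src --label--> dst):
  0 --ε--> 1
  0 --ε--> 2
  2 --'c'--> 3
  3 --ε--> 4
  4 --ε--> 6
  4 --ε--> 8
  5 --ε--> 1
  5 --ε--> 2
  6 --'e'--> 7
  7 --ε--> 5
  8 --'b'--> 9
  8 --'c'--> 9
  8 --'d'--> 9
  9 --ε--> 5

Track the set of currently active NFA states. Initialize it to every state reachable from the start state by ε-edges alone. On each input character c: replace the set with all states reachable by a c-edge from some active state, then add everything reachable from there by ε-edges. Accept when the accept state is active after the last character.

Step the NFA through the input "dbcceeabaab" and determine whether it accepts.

Answer: REJECT

Derivation:
S₀ = ε-closure({0}) = {0,1,2}
'd' @ 1: {}  — dead — no transitions
rest 'bcceeabaab' ignored (set empty)
after full input: {}  (accept=1 not in)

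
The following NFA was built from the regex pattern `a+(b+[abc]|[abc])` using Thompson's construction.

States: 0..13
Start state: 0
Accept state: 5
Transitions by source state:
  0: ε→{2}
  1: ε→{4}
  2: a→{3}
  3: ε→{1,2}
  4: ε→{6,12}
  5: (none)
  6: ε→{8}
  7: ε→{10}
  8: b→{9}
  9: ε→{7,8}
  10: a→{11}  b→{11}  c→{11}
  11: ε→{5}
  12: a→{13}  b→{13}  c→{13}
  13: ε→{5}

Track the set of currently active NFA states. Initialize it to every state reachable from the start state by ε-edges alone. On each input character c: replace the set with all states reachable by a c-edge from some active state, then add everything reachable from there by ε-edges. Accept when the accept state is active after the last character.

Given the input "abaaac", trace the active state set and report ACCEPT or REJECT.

Answer: REJECT

Trace:
S₀ = ε-closure({0}) = {0,2}
'a' @ 1: {1,2,3,4,6,8,12}
'b' @ 2: {5,7,8,9,10,13}  (accept∈set)
'a' @ 3: {5,11}  (accept∈set)
'a' @ 4: {}  — state set empty
rest 'ac' ignored (set empty)
end set {} — state 5 not in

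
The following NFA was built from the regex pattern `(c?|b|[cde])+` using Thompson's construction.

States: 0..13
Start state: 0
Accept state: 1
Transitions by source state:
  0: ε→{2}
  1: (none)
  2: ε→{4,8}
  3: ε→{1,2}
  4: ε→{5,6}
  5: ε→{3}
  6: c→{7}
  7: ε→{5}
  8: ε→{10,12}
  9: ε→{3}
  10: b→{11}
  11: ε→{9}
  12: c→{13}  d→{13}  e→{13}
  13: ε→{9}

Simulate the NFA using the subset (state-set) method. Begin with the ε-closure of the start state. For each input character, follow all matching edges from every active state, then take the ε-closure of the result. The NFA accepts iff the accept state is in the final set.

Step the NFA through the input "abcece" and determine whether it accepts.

Answer: REJECT

Steps:
S₀ = ε-closure({0}) = {0,1,2,3,4,5,6,8,10,12}
'a' @ 1: {}  — dead — no transitions
rest 'bcece' ignored (set empty)
final: {}; accept 1 not in set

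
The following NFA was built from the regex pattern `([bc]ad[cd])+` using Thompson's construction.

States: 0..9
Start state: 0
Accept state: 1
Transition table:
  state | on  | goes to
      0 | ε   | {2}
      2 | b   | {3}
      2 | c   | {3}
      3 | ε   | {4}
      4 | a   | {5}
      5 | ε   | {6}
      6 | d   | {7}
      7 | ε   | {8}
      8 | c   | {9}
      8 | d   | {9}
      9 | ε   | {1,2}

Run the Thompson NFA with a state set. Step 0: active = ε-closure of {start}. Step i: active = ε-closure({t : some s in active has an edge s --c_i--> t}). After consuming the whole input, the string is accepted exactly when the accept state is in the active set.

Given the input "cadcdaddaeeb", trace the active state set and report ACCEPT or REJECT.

Answer: REJECT

Derivation:
initial (ε-close {0}): {0,2}
'c' @ 1: {3,4}
'a' @ 2: {5,6}
'd' @ 3: {7,8}
'c' @ 4: {1,2,9}  [accepting]
'd' @ 5: {}  — state set empty
rest 'addaeeb' ignored (set empty)
after full input: {}  (accept=1 not in)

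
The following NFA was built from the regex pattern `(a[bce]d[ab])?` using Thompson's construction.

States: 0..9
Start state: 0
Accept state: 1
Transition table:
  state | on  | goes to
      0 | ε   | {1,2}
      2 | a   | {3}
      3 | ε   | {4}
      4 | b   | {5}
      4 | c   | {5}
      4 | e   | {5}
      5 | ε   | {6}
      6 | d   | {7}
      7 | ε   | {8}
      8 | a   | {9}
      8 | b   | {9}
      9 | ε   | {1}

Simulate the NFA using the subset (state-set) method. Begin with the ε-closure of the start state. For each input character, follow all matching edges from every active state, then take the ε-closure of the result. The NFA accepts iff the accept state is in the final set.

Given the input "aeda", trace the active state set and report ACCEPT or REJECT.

S₀ = ε-closure({0}) = {0,1,2}
'a' @ 1: {3,4}
'e' @ 2: {5,6}
'd' @ 3: {7,8}
'a' @ 4: {1,9}  ✓accept
after full input: {1,9}  (accept=1 in)

Answer: ACCEPT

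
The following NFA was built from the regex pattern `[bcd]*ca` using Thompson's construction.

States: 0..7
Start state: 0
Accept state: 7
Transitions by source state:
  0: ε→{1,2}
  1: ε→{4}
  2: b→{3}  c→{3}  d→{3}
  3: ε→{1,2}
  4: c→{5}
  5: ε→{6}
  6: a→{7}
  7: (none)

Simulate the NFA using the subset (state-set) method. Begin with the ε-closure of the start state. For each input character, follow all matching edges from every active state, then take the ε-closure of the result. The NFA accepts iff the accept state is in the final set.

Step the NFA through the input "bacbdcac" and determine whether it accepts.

Answer: REJECT

Derivation:
S₀ = ε-closure({0}) = {0,1,2,4}
'b' @ 1: {1,2,3,4}
'a' @ 2: {}  — state set empty
rest 'cbdcac' ignored (set empty)
end set {} — state 7 not in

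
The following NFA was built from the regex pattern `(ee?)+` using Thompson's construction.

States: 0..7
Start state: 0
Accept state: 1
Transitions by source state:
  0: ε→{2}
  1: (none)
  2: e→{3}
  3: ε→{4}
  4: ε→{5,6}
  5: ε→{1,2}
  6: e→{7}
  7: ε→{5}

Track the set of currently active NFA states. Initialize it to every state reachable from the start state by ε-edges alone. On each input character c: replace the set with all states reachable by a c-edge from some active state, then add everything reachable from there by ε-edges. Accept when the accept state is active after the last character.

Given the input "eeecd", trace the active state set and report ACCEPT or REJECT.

S₀ = ε-closure({0}) = {0,2}
'e' @ 1: {1,2,3,4,5,6}  [accepting]
'e' @ 2: {1,2,3,4,5,6,7}  [accepting]
'e' @ 3: {1,2,3,4,5,6,7}  [accepting]
'c' @ 4: {}  — state set empty
rest 'd' ignored (set empty)
after full input: {}  (accept=1 not in)

Answer: REJECT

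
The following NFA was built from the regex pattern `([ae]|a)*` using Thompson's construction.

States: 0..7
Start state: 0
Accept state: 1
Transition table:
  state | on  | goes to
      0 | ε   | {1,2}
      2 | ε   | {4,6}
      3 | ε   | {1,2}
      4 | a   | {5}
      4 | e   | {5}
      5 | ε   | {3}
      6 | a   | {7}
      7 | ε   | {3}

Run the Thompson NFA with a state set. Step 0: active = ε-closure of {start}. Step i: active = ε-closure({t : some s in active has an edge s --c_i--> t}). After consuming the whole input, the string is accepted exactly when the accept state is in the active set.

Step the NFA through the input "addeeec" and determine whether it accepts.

Answer: REJECT

Steps:
initial (ε-close {0}): {0,1,2,4,6}
'a' @ 1: {1,2,3,4,5,6,7}  ✓accept
'd' @ 2: {}  — state set empty
rest 'deeec' ignored (set empty)
end set {} — state 1 not in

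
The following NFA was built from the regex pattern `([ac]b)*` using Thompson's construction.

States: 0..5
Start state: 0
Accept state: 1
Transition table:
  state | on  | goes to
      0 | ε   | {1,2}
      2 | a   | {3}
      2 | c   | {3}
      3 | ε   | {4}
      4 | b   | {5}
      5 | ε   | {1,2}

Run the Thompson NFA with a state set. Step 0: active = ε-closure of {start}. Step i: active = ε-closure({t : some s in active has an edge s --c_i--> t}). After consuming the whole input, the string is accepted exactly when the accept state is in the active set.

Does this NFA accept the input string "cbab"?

start: ε-closure({0}) = {0,1,2}
'c' @ 1: {3,4}
'b' @ 2: {1,2,5}  [accepting]
'a' @ 3: {3,4}
'b' @ 4: {1,2,5}  [accepting]
final: {1,2,5}; accept 1 in set

Answer: ACCEPT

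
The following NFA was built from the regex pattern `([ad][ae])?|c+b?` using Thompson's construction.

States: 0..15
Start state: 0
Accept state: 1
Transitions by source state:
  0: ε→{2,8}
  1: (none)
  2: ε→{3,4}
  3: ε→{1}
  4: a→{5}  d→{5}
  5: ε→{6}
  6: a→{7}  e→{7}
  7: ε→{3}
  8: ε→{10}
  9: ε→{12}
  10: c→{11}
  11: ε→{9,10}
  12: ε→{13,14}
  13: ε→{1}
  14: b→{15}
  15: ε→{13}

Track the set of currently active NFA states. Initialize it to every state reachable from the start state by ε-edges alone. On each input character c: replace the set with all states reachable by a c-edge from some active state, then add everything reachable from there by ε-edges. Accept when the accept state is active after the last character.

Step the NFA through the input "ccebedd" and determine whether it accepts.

Answer: REJECT

Trace:
start: ε-closure({0}) = {0,1,2,3,4,8,10}
'c' @ 1: {1,9,10,11,12,13,14}  ✓accept
'c' @ 2: {1,9,10,11,12,13,14}  ✓accept
'e' @ 3: {}  — state set empty
rest 'bedd' ignored (set empty)
after full input: {}  (accept=1 not in)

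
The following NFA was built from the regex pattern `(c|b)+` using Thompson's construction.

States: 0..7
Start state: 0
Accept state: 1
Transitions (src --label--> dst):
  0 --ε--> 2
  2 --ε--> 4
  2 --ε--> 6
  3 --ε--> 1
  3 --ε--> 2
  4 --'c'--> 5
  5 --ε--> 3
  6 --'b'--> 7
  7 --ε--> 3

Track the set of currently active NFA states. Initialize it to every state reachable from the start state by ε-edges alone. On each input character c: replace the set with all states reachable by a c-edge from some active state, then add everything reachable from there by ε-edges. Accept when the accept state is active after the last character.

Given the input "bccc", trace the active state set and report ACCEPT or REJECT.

initial (ε-close {0}): {0,2,4,6}
'b' @ 1: {1,2,3,4,6,7}  (accept∈set)
'c' @ 2: {1,2,3,4,5,6}  (accept∈set)
'c' @ 3: {1,2,3,4,5,6}  (accept∈set)
'c' @ 4: {1,2,3,4,5,6}  (accept∈set)
final: {1,2,3,4,5,6}; accept 1 in set

Answer: ACCEPT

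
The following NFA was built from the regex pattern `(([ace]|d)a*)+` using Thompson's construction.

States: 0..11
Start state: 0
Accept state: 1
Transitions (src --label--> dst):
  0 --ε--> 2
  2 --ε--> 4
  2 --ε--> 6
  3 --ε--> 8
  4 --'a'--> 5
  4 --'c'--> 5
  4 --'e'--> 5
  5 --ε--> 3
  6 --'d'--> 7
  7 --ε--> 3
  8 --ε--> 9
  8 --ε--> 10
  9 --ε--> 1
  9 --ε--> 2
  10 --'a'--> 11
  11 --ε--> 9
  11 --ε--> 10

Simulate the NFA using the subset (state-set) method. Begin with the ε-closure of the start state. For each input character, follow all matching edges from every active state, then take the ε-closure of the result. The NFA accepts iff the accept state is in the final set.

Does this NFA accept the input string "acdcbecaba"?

start: ε-closure({0}) = {0,2,4,6}
'a' @ 1: {1,2,3,4,5,6,8,9,10}  (accept∈set)
'c' @ 2: {1,2,3,4,5,6,8,9,10}  (accept∈set)
'd' @ 3: {1,2,3,4,6,7,8,9,10}  (accept∈set)
'c' @ 4: {1,2,3,4,5,6,8,9,10}  (accept∈set)
'b' @ 5: {}  — state set empty
rest 'ecaba' ignored (set empty)
after full input: {}  (accept=1 not in)

Answer: REJECT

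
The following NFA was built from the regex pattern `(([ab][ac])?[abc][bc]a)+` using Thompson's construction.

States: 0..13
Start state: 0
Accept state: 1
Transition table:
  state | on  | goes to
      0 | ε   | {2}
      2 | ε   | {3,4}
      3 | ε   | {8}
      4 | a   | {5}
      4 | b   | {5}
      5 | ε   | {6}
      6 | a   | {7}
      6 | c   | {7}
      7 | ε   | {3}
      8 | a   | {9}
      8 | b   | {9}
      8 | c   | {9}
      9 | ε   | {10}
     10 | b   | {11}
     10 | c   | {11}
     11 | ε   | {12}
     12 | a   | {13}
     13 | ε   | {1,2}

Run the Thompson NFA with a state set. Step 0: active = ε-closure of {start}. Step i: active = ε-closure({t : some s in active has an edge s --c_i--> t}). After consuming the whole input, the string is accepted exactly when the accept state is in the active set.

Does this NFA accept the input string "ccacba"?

Answer: ACCEPT

Steps:
start: ε-closure({0}) = {0,2,3,4,8}
'c' @ 1: {9,10}
'c' @ 2: {11,12}
'a' @ 3: {1,2,3,4,8,13}  (accept∈set)
'c' @ 4: {9,10}
'b' @ 5: {11,12}
'a' @ 6: {1,2,3,4,8,13}  (accept∈set)
end set {1,2,3,4,8,13} — state 1 in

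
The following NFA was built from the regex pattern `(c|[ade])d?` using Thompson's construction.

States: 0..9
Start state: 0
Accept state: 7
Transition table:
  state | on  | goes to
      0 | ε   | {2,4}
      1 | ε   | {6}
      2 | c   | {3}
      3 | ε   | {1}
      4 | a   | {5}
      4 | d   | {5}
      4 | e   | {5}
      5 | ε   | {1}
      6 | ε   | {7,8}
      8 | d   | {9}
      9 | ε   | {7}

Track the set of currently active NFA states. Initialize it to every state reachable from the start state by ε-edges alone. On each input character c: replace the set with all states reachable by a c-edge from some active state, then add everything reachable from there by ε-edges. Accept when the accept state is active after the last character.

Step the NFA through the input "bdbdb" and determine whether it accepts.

start: ε-closure({0}) = {0,2,4}
'b' @ 1: {}  — dead — no transitions
rest 'dbdb' ignored (set empty)
final: {}; accept 7 not in set

Answer: REJECT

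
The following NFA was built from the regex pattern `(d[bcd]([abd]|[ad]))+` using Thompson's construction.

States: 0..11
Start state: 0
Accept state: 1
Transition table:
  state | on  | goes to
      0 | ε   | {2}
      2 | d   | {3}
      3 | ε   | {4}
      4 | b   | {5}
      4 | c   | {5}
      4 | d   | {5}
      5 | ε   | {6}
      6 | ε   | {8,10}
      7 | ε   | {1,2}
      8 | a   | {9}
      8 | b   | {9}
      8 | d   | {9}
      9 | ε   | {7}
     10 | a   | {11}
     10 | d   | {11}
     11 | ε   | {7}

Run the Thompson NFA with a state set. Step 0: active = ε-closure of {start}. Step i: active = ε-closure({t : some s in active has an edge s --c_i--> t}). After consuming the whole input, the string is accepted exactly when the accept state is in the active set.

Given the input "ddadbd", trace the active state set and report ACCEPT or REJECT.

Answer: ACCEPT

Steps:
start: ε-closure({0}) = {0,2}
'd' @ 1: {3,4}
'd' @ 2: {5,6,8,10}
'a' @ 3: {1,2,7,9,11}  ✓accept
'd' @ 4: {3,4}
'b' @ 5: {5,6,8,10}
'd' @ 6: {1,2,7,9,11}  ✓accept
end set {1,2,7,9,11} — state 1 in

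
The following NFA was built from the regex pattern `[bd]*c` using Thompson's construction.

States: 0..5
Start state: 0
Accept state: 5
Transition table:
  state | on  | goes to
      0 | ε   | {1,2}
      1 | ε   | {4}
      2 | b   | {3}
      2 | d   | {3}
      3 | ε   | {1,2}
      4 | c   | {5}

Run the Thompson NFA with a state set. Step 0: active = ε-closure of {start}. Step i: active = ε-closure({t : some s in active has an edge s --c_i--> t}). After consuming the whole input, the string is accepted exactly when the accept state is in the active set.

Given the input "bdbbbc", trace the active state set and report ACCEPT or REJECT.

Answer: ACCEPT

Derivation:
S₀ = ε-closure({0}) = {0,1,2,4}
'b' @ 1: {1,2,3,4}
'd' @ 2: {1,2,3,4}
'b' @ 3: {1,2,3,4}
'b' @ 4: {1,2,3,4}
'b' @ 5: {1,2,3,4}
'c' @ 6: {5}  [accepting]
end set {5} — state 5 in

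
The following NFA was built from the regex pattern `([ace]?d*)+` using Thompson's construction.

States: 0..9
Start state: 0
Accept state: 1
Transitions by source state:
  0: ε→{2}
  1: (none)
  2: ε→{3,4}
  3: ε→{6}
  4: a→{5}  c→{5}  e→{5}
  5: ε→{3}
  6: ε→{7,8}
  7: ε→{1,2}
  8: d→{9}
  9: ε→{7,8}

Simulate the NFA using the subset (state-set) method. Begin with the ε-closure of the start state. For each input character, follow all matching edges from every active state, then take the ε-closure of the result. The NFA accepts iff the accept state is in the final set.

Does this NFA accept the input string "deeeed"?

initial (ε-close {0}): {0,1,2,3,4,6,7,8}
'd' @ 1: {1,2,3,4,6,7,8,9}  ✓accept
'e' @ 2: {1,2,3,4,5,6,7,8}  ✓accept
'e' @ 3: {1,2,3,4,5,6,7,8}  ✓accept
'e' @ 4: {1,2,3,4,5,6,7,8}  ✓accept
'e' @ 5: {1,2,3,4,5,6,7,8}  ✓accept
'd' @ 6: {1,2,3,4,6,7,8,9}  ✓accept
end set {1,2,3,4,6,7,8,9} — state 1 in

Answer: ACCEPT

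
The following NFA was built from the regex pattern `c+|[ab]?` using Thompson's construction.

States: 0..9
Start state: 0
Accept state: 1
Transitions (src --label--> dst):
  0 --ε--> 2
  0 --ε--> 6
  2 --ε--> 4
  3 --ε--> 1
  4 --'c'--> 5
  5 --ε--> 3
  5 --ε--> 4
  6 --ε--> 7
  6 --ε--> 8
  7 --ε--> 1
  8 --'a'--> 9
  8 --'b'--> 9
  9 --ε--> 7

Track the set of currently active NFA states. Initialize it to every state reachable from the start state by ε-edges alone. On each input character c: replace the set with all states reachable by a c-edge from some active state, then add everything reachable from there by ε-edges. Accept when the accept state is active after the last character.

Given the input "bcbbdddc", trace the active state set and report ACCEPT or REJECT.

Answer: REJECT

Trace:
S₀ = ε-closure({0}) = {0,1,2,4,6,7,8}
'b' @ 1: {1,7,9}  ✓accept
'c' @ 2: {}  — no active states
rest 'bbdddc' ignored (set empty)
end set {} — state 1 not in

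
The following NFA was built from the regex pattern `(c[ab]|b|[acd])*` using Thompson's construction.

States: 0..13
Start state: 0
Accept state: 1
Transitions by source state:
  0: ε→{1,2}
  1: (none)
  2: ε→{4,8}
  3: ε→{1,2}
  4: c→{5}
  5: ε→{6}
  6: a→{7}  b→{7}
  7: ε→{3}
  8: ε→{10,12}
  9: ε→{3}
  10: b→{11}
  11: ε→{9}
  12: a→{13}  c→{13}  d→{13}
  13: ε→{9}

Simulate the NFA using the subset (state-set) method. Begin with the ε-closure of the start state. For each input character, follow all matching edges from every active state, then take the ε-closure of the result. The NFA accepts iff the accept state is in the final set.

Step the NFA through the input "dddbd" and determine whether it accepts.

Answer: ACCEPT

Trace:
initial (ε-close {0}): {0,1,2,4,8,10,12}
'd' @ 1: {1,2,3,4,8,9,10,12,13}  [accepting]
'd' @ 2: {1,2,3,4,8,9,10,12,13}  [accepting]
'd' @ 3: {1,2,3,4,8,9,10,12,13}  [accepting]
'b' @ 4: {1,2,3,4,8,9,10,11,12}  [accepting]
'd' @ 5: {1,2,3,4,8,9,10,12,13}  [accepting]
end set {1,2,3,4,8,9,10,12,13} — state 1 in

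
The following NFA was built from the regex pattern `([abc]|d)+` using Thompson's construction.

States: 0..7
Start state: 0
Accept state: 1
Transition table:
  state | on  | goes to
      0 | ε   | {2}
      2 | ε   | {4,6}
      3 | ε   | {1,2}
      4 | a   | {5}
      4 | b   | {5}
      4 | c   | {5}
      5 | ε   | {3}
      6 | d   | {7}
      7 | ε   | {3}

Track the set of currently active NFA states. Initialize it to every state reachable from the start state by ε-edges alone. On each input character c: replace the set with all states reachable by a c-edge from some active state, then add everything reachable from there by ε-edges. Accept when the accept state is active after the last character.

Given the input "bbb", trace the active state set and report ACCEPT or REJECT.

Answer: ACCEPT

Derivation:
start: ε-closure({0}) = {0,2,4,6}
'b' @ 1: {1,2,3,4,5,6}  ✓accept
'b' @ 2: {1,2,3,4,5,6}  ✓accept
'b' @ 3: {1,2,3,4,5,6}  ✓accept
after full input: {1,2,3,4,5,6}  (accept=1 in)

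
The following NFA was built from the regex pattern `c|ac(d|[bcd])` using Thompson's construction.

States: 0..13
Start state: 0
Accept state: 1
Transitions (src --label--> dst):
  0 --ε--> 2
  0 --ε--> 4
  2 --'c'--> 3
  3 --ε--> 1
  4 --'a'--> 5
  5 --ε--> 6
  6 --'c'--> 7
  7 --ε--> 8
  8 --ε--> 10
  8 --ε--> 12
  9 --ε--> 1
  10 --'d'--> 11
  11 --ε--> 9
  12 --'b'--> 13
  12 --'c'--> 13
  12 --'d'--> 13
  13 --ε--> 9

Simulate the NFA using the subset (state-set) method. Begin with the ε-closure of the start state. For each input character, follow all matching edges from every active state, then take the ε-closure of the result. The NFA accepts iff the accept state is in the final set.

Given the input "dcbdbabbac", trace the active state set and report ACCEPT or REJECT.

Answer: REJECT

Derivation:
S₀ = ε-closure({0}) = {0,2,4}
'd' @ 1: {}  — dead — no transitions
rest 'cbdbabbac' ignored (set empty)
after full input: {}  (accept=1 not in)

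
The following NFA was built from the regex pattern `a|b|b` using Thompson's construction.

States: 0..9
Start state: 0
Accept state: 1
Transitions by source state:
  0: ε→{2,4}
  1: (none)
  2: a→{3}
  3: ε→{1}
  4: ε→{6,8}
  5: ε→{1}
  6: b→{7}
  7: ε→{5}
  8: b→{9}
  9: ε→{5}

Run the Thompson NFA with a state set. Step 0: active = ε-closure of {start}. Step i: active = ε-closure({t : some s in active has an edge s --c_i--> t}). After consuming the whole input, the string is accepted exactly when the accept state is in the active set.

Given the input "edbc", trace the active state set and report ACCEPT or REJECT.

Answer: REJECT

Derivation:
initial (ε-close {0}): {0,2,4,6,8}
'e' @ 1: {}  — no active states
rest 'dbc' ignored (set empty)
final: {}; accept 1 not in set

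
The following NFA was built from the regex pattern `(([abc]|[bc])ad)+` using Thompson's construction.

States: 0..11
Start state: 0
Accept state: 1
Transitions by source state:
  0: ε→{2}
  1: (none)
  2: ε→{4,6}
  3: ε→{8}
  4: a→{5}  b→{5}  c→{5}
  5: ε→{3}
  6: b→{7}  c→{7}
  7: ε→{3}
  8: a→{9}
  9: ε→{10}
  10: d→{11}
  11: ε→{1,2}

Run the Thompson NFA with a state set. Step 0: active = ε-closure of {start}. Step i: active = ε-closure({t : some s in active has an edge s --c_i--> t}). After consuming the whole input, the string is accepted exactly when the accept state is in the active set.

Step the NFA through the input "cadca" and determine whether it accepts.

initial (ε-close {0}): {0,2,4,6}
'c' @ 1: {3,5,7,8}
'a' @ 2: {9,10}
'd' @ 3: {1,2,4,6,11}  [accepting]
'c' @ 4: {3,5,7,8}
'a' @ 5: {9,10}
after full input: {9,10}  (accept=1 not in)

Answer: REJECT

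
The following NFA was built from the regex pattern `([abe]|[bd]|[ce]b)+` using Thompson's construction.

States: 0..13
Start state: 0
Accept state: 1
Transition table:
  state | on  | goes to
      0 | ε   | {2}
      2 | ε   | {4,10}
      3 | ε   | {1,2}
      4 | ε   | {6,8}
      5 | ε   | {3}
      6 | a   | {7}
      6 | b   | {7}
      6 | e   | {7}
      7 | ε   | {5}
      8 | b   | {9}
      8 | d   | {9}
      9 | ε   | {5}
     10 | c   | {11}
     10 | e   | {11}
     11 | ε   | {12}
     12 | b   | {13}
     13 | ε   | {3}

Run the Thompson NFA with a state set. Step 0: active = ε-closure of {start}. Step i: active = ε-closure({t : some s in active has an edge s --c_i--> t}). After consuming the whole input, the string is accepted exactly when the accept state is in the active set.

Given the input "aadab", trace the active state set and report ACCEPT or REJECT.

Answer: ACCEPT

Trace:
S₀ = ε-closure({0}) = {0,2,4,6,8,10}
'a' @ 1: {1,2,3,4,5,6,7,8,10}  ✓accept
'a' @ 2: {1,2,3,4,5,6,7,8,10}  ✓accept
'd' @ 3: {1,2,3,4,5,6,8,9,10}  ✓accept
'a' @ 4: {1,2,3,4,5,6,7,8,10}  ✓accept
'b' @ 5: {1,2,3,4,5,6,7,8,9,10}  ✓accept
final: {1,2,3,4,5,6,7,8,9,10}; accept 1 in set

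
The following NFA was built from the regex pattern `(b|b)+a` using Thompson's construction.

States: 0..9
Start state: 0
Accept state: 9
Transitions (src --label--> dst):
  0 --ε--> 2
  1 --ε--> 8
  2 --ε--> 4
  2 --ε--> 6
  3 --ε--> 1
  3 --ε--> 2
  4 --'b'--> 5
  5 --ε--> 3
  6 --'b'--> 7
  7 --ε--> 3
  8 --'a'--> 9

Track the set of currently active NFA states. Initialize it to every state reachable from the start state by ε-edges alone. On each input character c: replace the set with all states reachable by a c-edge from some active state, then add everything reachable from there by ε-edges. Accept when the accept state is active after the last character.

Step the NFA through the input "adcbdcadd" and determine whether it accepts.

Answer: REJECT

Derivation:
start: ε-closure({0}) = {0,2,4,6}
'a' @ 1: {}  — state set empty
rest 'dcbdcadd' ignored (set empty)
after full input: {}  (accept=9 not in)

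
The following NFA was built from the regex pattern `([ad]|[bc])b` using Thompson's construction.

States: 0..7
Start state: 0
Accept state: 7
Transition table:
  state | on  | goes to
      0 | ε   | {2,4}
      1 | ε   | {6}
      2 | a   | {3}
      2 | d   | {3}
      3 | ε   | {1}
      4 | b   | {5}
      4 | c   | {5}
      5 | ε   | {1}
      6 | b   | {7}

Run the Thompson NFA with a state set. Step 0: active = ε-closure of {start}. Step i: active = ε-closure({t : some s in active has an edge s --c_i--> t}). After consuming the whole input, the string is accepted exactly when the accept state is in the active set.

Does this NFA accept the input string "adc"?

start: ε-closure({0}) = {0,2,4}
'a' @ 1: {1,3,6}
'd' @ 2: {}  — state set empty
rest 'c' ignored (set empty)
end set {} — state 7 not in

Answer: REJECT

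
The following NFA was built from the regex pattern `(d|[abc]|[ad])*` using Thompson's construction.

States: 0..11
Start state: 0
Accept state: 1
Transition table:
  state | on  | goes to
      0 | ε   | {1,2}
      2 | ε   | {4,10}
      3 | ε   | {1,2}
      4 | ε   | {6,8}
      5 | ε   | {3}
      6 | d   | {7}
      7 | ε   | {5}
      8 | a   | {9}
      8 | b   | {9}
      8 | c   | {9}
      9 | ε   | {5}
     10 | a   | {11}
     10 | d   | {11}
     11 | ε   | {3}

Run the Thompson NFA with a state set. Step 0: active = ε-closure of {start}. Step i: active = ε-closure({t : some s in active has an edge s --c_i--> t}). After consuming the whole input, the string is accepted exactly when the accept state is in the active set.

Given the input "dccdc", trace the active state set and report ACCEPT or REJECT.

start: ε-closure({0}) = {0,1,2,4,6,8,10}
'd' @ 1: {1,2,3,4,5,6,7,8,10,11}  ✓accept
'c' @ 2: {1,2,3,4,5,6,8,9,10}  ✓accept
'c' @ 3: {1,2,3,4,5,6,8,9,10}  ✓accept
'd' @ 4: {1,2,3,4,5,6,7,8,10,11}  ✓accept
'c' @ 5: {1,2,3,4,5,6,8,9,10}  ✓accept
after full input: {1,2,3,4,5,6,8,9,10}  (accept=1 in)

Answer: ACCEPT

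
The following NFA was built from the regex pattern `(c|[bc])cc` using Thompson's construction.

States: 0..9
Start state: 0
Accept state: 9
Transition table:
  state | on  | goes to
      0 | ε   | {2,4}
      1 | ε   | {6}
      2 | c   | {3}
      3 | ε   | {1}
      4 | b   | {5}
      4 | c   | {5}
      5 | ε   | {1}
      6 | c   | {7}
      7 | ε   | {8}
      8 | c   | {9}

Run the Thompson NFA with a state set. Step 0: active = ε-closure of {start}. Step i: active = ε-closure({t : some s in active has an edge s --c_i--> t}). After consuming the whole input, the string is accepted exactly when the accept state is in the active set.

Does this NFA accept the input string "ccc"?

start: ε-closure({0}) = {0,2,4}
'c' @ 1: {1,3,5,6}
'c' @ 2: {7,8}
'c' @ 3: {9}  ✓accept
final: {9}; accept 9 in set

Answer: ACCEPT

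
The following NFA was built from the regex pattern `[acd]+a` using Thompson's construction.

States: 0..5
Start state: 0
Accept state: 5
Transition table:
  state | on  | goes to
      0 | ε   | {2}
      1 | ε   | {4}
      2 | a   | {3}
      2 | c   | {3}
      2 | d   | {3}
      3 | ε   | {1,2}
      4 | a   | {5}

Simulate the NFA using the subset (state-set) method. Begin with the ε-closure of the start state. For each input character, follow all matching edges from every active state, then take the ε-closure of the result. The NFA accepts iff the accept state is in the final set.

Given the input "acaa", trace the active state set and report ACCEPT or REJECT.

Answer: ACCEPT

Steps:
S₀ = ε-closure({0}) = {0,2}
'a' @ 1: {1,2,3,4}
'c' @ 2: {1,2,3,4}
'a' @ 3: {1,2,3,4,5}  [accepting]
'a' @ 4: {1,2,3,4,5}  [accepting]
final: {1,2,3,4,5}; accept 5 in set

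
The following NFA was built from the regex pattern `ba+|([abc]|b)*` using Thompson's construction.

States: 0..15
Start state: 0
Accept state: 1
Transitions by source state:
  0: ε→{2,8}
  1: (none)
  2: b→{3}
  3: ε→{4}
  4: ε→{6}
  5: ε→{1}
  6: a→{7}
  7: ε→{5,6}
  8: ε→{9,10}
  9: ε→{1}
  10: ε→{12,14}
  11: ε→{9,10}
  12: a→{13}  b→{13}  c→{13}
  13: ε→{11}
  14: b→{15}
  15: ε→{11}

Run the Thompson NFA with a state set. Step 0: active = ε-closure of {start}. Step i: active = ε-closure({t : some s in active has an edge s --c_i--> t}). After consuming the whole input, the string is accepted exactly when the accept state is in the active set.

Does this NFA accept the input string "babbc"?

Answer: ACCEPT

Steps:
initial (ε-close {0}): {0,1,2,8,9,10,12,14}
'b' @ 1: {1,3,4,6,9,10,11,12,13,14,15}  (accept∈set)
'a' @ 2: {1,5,6,7,9,10,11,12,13,14}  (accept∈set)
'b' @ 3: {1,9,10,11,12,13,14,15}  (accept∈set)
'b' @ 4: {1,9,10,11,12,13,14,15}  (accept∈set)
'c' @ 5: {1,9,10,11,12,13,14}  (accept∈set)
final: {1,9,10,11,12,13,14}; accept 1 in set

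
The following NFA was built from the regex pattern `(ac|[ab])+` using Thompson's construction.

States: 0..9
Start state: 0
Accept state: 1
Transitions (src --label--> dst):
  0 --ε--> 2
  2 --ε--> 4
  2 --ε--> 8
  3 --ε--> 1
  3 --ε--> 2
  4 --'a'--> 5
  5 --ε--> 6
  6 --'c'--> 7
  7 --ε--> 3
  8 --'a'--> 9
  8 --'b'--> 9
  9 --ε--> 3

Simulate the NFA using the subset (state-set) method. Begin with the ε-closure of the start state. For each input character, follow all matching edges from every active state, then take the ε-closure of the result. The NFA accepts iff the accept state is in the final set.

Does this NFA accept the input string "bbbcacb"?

start: ε-closure({0}) = {0,2,4,8}
'b' @ 1: {1,2,3,4,8,9}  (accept∈set)
'b' @ 2: {1,2,3,4,8,9}  (accept∈set)
'b' @ 3: {1,2,3,4,8,9}  (accept∈set)
'c' @ 4: {}  — state set empty
rest 'acb' ignored (set empty)
end set {} — state 1 not in

Answer: REJECT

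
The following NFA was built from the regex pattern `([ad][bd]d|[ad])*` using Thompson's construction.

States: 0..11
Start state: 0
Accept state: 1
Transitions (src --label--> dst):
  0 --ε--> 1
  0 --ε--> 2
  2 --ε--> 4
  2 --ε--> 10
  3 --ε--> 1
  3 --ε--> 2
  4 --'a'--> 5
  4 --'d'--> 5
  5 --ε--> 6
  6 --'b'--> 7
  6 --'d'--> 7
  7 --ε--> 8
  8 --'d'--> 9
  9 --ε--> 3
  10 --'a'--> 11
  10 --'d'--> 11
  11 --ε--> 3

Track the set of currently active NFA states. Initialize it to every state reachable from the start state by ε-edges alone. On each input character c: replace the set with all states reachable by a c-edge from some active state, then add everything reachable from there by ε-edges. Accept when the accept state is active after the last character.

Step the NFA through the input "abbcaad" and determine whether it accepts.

Answer: REJECT

Steps:
S₀ = ε-closure({0}) = {0,1,2,4,10}
'a' @ 1: {1,2,3,4,5,6,10,11}  [accepting]
'b' @ 2: {7,8}
'b' @ 3: {}  — no active states
rest 'caad' ignored (set empty)
end set {} — state 1 not in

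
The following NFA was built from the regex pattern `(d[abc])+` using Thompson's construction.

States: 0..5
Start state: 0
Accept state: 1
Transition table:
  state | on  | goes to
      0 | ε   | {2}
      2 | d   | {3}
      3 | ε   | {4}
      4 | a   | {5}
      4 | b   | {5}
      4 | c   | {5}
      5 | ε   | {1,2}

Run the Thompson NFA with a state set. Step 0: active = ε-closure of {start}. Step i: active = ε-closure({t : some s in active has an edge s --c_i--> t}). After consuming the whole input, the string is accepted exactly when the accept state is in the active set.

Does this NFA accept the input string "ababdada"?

Answer: REJECT

Derivation:
S₀ = ε-closure({0}) = {0,2}
'a' @ 1: {}  — state set empty
rest 'babdada' ignored (set empty)
end set {} — state 1 not in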